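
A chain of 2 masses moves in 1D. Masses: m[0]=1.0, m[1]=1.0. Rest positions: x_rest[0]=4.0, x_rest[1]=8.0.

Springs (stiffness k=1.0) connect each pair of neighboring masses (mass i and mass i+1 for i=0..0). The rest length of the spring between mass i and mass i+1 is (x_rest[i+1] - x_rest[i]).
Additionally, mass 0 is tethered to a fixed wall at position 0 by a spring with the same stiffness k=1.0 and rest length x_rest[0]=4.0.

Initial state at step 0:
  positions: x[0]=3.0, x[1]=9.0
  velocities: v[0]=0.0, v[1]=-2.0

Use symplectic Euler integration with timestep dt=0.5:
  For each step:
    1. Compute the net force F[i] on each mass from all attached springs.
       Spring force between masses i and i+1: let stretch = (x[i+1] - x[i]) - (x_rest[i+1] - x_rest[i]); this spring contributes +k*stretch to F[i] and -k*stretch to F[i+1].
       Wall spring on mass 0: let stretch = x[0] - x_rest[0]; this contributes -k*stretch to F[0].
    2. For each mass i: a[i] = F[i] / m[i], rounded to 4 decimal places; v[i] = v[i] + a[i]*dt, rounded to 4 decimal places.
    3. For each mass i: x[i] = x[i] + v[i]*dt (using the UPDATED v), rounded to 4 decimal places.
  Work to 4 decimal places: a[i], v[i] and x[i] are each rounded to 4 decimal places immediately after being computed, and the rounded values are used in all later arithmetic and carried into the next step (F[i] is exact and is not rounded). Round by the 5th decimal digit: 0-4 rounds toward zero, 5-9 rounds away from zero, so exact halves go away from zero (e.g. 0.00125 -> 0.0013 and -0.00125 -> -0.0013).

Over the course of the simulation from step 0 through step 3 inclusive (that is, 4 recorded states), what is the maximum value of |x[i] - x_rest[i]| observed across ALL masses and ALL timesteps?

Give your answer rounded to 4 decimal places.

Answer: 2.7656

Derivation:
Step 0: x=[3.0000 9.0000] v=[0.0000 -2.0000]
Step 1: x=[3.7500 7.5000] v=[1.5000 -3.0000]
Step 2: x=[4.5000 6.0625] v=[1.5000 -2.8750]
Step 3: x=[4.5157 5.2344] v=[0.0313 -1.6563]
Max displacement = 2.7656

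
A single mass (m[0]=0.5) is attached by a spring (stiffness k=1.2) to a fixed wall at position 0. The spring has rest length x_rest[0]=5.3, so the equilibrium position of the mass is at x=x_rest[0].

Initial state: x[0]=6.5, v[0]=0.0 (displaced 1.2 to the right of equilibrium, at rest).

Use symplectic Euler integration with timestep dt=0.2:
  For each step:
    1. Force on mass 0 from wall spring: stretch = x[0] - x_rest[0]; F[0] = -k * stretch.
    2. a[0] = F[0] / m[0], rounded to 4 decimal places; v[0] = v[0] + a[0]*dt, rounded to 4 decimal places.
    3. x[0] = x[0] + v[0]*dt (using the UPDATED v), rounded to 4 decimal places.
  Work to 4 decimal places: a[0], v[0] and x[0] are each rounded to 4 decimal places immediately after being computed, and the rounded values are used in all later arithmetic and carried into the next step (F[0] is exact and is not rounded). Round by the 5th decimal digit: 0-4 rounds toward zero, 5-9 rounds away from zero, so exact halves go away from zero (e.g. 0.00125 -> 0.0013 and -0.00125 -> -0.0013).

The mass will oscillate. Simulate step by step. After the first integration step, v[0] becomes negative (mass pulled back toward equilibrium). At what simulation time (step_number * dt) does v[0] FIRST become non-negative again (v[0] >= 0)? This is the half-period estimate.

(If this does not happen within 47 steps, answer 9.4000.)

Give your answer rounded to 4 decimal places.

Step 0: x=[6.5000] v=[0.0000]
Step 1: x=[6.3848] v=[-0.5760]
Step 2: x=[6.1655] v=[-1.0967]
Step 3: x=[5.8631] v=[-1.5121]
Step 4: x=[5.5066] v=[-1.7824]
Step 5: x=[5.1303] v=[-1.8816]
Step 6: x=[4.7703] v=[-1.8001]
Step 7: x=[4.4611] v=[-1.5458]
Step 8: x=[4.2325] v=[-1.1431]
Step 9: x=[4.1064] v=[-0.6307]
Step 10: x=[4.0948] v=[-0.0578]
Step 11: x=[4.1989] v=[0.5207]
First v>=0 after going negative at step 11, time=2.2000

Answer: 2.2000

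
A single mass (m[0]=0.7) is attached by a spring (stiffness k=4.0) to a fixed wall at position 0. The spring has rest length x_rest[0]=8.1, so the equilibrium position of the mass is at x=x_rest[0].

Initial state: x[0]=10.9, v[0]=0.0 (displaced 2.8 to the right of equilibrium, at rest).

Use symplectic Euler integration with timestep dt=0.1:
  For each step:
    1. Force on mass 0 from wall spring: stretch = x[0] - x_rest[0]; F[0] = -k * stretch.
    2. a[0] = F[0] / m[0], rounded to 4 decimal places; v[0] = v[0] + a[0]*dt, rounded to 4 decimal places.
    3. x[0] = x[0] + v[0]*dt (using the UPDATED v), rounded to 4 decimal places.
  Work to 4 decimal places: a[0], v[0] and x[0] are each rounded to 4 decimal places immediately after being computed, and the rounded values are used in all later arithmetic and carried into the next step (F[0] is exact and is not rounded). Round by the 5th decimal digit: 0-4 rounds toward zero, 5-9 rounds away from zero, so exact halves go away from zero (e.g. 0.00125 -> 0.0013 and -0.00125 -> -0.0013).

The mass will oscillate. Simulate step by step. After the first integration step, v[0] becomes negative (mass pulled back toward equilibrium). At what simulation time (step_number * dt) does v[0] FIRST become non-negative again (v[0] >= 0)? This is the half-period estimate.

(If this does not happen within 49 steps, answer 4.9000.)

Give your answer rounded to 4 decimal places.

Step 0: x=[10.9000] v=[0.0000]
Step 1: x=[10.7400] v=[-1.6000]
Step 2: x=[10.4291] v=[-3.1086]
Step 3: x=[9.9852] v=[-4.4395]
Step 4: x=[9.4335] v=[-5.5168]
Step 5: x=[8.8056] v=[-6.2788]
Step 6: x=[8.1374] v=[-6.6820]
Step 7: x=[7.4671] v=[-6.7034]
Step 8: x=[6.8329] v=[-6.3417]
Step 9: x=[6.2711] v=[-5.6176]
Step 10: x=[5.8139] v=[-4.5725]
Step 11: x=[5.4873] v=[-3.2662]
Step 12: x=[5.3100] v=[-1.7732]
Step 13: x=[5.2921] v=[-0.1789]
Step 14: x=[5.4347] v=[1.4256]
First v>=0 after going negative at step 14, time=1.4000

Answer: 1.4000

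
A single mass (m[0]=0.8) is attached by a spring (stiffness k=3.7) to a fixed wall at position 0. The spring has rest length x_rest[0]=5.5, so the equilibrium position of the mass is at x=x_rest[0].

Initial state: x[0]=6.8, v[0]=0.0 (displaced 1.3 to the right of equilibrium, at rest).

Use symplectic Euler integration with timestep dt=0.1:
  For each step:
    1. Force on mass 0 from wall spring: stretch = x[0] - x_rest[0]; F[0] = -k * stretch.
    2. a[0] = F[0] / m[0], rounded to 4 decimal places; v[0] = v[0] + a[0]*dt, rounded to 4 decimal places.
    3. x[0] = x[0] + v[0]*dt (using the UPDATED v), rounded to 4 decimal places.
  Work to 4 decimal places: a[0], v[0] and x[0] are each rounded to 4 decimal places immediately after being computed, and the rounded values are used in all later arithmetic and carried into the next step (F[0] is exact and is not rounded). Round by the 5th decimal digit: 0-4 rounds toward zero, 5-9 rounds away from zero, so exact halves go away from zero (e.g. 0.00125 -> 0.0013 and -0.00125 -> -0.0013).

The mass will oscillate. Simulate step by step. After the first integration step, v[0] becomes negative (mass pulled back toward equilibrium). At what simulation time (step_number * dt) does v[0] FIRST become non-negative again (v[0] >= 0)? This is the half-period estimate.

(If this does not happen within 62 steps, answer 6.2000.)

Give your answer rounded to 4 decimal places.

Answer: 1.5000

Derivation:
Step 0: x=[6.8000] v=[0.0000]
Step 1: x=[6.7399] v=[-0.6013]
Step 2: x=[6.6224] v=[-1.1748]
Step 3: x=[6.4530] v=[-1.6939]
Step 4: x=[6.2395] v=[-2.1347]
Step 5: x=[5.9918] v=[-2.4767]
Step 6: x=[5.7214] v=[-2.7042]
Step 7: x=[5.4407] v=[-2.8066]
Step 8: x=[5.1628] v=[-2.7792]
Step 9: x=[4.9005] v=[-2.6232]
Step 10: x=[4.6659] v=[-2.3459]
Step 11: x=[4.4699] v=[-1.9601]
Step 12: x=[4.3215] v=[-1.4837]
Step 13: x=[4.2276] v=[-0.9386]
Step 14: x=[4.1926] v=[-0.3501]
Step 15: x=[4.2181] v=[0.2546]
First v>=0 after going negative at step 15, time=1.5000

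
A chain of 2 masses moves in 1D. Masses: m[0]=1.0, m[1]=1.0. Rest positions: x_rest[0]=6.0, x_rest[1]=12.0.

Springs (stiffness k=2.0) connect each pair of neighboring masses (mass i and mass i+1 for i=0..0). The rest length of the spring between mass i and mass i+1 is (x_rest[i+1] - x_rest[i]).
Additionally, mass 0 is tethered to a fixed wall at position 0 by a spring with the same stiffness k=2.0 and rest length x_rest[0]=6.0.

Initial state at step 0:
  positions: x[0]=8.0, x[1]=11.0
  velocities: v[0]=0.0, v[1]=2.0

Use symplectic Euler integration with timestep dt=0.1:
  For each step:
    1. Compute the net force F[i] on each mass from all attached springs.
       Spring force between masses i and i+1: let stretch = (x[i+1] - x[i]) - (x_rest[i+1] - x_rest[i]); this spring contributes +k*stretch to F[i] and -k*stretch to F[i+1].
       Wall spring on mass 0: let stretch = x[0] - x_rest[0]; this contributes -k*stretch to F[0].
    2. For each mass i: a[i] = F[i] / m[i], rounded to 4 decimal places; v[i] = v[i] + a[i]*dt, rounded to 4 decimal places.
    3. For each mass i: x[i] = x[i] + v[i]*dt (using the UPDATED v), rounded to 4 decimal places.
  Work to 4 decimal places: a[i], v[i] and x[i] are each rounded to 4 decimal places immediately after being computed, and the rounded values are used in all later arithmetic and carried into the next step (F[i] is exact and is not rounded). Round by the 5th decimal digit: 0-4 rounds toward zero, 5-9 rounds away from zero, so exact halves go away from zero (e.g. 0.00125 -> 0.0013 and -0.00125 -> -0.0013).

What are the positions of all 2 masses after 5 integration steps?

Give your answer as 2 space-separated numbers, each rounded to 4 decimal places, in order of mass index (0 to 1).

Answer: 6.7496 12.7159

Derivation:
Step 0: x=[8.0000 11.0000] v=[0.0000 2.0000]
Step 1: x=[7.9000 11.2600] v=[-1.0000 2.6000]
Step 2: x=[7.7092 11.5728] v=[-1.9080 3.1280]
Step 3: x=[7.4415 11.9283] v=[-2.6771 3.5553]
Step 4: x=[7.1147 12.3141] v=[-3.2680 3.8579]
Step 5: x=[6.7496 12.7159] v=[-3.6511 4.0180]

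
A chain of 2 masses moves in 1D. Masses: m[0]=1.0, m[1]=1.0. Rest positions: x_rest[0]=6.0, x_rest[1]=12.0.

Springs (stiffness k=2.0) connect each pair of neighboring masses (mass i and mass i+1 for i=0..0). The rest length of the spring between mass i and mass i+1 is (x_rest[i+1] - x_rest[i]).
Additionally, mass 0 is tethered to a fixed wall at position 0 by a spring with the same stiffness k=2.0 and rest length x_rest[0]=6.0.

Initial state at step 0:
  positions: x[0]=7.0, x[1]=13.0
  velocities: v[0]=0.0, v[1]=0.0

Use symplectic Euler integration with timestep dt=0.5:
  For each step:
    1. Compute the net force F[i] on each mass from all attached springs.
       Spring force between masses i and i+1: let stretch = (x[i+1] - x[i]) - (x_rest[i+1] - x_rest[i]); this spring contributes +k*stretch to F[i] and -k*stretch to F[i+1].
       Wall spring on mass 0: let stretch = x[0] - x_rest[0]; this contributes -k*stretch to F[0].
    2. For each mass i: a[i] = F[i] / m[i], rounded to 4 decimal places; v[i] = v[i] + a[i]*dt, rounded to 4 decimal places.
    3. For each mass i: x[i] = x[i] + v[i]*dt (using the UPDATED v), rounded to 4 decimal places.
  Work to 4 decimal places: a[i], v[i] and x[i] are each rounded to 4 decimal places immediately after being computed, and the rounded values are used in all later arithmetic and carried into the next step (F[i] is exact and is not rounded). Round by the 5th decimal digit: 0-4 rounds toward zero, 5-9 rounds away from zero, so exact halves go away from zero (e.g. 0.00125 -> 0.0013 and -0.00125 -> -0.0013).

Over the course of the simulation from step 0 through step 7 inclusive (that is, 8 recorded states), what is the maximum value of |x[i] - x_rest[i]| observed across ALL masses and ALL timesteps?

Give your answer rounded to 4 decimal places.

Step 0: x=[7.0000 13.0000] v=[0.0000 0.0000]
Step 1: x=[6.5000 13.0000] v=[-1.0000 0.0000]
Step 2: x=[6.0000 12.7500] v=[-1.0000 -0.5000]
Step 3: x=[5.8750 12.1250] v=[-0.2500 -1.2500]
Step 4: x=[5.9375 11.3750] v=[0.1250 -1.5000]
Step 5: x=[5.7500 10.9063] v=[-0.3750 -0.9375]
Step 6: x=[5.2657 10.8594] v=[-0.9687 -0.0938]
Step 7: x=[4.9454 11.0157] v=[-0.6407 0.3125]
Max displacement = 1.1406

Answer: 1.1406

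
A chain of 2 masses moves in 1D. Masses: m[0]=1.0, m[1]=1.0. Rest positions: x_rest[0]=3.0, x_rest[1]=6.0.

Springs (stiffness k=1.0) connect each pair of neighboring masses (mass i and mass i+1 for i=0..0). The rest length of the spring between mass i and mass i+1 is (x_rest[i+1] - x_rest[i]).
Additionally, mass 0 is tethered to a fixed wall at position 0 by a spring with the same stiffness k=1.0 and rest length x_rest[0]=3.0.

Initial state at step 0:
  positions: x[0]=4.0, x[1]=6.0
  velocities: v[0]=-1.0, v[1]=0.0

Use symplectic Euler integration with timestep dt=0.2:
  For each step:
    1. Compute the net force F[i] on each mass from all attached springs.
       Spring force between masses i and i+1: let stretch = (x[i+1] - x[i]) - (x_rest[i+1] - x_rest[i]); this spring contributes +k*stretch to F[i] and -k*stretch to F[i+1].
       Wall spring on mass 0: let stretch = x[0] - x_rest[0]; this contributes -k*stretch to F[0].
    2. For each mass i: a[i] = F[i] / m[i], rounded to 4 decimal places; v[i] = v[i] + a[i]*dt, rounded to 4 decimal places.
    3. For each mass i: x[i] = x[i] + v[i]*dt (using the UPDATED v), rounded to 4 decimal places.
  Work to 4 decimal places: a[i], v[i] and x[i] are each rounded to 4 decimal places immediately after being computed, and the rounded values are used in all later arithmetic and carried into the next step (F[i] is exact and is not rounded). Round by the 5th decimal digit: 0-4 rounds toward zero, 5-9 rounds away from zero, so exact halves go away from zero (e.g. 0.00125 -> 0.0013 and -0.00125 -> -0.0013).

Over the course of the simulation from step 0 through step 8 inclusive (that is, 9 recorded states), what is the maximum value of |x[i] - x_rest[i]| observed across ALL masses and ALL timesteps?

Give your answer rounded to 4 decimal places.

Answer: 1.1518

Derivation:
Step 0: x=[4.0000 6.0000] v=[-1.0000 0.0000]
Step 1: x=[3.7200 6.0400] v=[-1.4000 0.2000]
Step 2: x=[3.3840 6.1072] v=[-1.6800 0.3360]
Step 3: x=[3.0216 6.1855] v=[-1.8122 0.3914]
Step 4: x=[2.6649 6.2572] v=[-1.7837 0.3586]
Step 5: x=[2.3453 6.3052] v=[-1.5982 0.2401]
Step 6: x=[2.0902 6.3148] v=[-1.2753 0.0481]
Step 7: x=[1.9205 6.2754] v=[-0.8484 -0.1968]
Step 8: x=[1.8482 6.1818] v=[-0.3615 -0.4678]
Max displacement = 1.1518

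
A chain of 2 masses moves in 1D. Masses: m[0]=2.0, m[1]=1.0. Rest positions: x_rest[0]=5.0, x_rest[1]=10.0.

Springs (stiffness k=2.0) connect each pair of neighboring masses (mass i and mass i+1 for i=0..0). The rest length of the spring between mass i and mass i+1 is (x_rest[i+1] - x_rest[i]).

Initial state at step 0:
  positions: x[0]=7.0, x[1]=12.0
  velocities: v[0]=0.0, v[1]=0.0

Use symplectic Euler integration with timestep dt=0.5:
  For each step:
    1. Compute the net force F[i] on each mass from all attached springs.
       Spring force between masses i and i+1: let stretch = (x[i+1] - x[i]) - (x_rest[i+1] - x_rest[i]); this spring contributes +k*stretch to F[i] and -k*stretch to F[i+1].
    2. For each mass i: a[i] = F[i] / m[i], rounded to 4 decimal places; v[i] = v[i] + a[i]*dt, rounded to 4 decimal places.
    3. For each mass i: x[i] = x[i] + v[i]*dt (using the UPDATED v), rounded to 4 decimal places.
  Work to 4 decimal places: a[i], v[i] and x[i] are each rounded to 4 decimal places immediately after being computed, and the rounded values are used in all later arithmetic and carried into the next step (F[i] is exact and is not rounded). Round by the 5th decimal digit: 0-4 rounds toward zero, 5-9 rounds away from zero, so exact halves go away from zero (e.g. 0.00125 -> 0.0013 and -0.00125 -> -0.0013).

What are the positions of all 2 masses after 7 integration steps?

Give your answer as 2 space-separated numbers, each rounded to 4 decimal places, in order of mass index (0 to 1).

Step 0: x=[7.0000 12.0000] v=[0.0000 0.0000]
Step 1: x=[7.0000 12.0000] v=[0.0000 0.0000]
Step 2: x=[7.0000 12.0000] v=[0.0000 0.0000]
Step 3: x=[7.0000 12.0000] v=[0.0000 0.0000]
Step 4: x=[7.0000 12.0000] v=[0.0000 0.0000]
Step 5: x=[7.0000 12.0000] v=[0.0000 0.0000]
Step 6: x=[7.0000 12.0000] v=[0.0000 0.0000]
Step 7: x=[7.0000 12.0000] v=[0.0000 0.0000]

Answer: 7.0000 12.0000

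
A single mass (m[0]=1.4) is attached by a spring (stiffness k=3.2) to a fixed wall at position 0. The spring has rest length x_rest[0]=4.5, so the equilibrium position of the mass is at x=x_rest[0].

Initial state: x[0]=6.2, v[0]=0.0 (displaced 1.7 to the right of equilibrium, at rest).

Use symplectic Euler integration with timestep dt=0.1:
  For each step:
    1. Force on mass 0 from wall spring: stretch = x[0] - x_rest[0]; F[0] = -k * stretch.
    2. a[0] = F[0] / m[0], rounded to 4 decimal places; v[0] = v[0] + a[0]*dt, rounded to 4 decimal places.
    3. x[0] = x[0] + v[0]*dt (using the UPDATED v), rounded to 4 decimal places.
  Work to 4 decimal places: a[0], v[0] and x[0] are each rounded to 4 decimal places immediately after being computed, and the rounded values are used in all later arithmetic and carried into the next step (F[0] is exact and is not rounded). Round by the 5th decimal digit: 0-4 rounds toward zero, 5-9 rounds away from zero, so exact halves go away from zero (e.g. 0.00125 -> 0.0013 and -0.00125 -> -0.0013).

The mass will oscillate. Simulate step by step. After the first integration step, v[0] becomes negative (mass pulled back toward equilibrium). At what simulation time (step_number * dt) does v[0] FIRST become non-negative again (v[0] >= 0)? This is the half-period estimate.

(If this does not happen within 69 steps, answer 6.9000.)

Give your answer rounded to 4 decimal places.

Step 0: x=[6.2000] v=[0.0000]
Step 1: x=[6.1611] v=[-0.3886]
Step 2: x=[6.0843] v=[-0.7683]
Step 3: x=[5.9713] v=[-1.1304]
Step 4: x=[5.8246] v=[-1.4667]
Step 5: x=[5.6477] v=[-1.7695]
Step 6: x=[5.4445] v=[-2.0318]
Step 7: x=[5.2197] v=[-2.2477]
Step 8: x=[4.9785] v=[-2.4122]
Step 9: x=[4.7263] v=[-2.5216]
Step 10: x=[4.4690] v=[-2.5733]
Step 11: x=[4.2124] v=[-2.5662]
Step 12: x=[3.9624] v=[-2.5005]
Step 13: x=[3.7246] v=[-2.3776]
Step 14: x=[3.5046] v=[-2.2004]
Step 15: x=[3.3073] v=[-1.9729]
Step 16: x=[3.1373] v=[-1.7003]
Step 17: x=[2.9984] v=[-1.3888]
Step 18: x=[2.8938] v=[-1.0456]
Step 19: x=[2.8260] v=[-0.6785]
Step 20: x=[2.7964] v=[-0.2959]
Step 21: x=[2.8058] v=[0.0935]
First v>=0 after going negative at step 21, time=2.1000

Answer: 2.1000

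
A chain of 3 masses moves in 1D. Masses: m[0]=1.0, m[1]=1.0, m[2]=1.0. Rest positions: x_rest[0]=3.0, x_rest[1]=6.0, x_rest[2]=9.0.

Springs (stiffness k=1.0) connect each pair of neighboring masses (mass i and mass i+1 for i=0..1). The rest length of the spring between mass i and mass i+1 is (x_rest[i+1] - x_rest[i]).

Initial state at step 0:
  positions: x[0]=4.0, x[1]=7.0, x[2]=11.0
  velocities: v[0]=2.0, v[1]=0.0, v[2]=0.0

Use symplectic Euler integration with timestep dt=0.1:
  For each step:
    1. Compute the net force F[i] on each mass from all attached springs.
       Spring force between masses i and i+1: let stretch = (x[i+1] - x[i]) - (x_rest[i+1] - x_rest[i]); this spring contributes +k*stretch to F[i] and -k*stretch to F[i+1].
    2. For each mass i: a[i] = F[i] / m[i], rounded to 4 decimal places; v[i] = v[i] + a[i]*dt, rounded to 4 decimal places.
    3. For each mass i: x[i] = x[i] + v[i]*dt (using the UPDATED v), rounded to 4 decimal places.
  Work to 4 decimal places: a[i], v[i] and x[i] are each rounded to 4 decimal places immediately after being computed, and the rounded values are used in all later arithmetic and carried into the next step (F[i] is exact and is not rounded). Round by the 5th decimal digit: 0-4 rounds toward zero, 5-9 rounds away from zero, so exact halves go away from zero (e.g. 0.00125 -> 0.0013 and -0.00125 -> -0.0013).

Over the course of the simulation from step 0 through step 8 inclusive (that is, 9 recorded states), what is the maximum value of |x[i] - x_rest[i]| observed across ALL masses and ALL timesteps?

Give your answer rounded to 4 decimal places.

Step 0: x=[4.0000 7.0000 11.0000] v=[2.0000 0.0000 0.0000]
Step 1: x=[4.2000 7.0100 10.9900] v=[2.0000 0.1000 -0.1000]
Step 2: x=[4.3981 7.0317 10.9702] v=[1.9810 0.2170 -0.1980]
Step 3: x=[4.5925 7.0665 10.9410] v=[1.9444 0.3475 -0.2919]
Step 4: x=[4.7817 7.1153 10.9031] v=[1.8918 0.4876 -0.3794]
Step 5: x=[4.9642 7.1786 10.8573] v=[1.8252 0.6330 -0.4582]
Step 6: x=[5.1389 7.2565 10.8047] v=[1.7466 0.7794 -0.5261]
Step 7: x=[5.3047 7.3488 10.7466] v=[1.6584 0.9225 -0.5809]
Step 8: x=[5.4610 7.4546 10.6845] v=[1.5628 1.0579 -0.6207]
Max displacement = 2.4610

Answer: 2.4610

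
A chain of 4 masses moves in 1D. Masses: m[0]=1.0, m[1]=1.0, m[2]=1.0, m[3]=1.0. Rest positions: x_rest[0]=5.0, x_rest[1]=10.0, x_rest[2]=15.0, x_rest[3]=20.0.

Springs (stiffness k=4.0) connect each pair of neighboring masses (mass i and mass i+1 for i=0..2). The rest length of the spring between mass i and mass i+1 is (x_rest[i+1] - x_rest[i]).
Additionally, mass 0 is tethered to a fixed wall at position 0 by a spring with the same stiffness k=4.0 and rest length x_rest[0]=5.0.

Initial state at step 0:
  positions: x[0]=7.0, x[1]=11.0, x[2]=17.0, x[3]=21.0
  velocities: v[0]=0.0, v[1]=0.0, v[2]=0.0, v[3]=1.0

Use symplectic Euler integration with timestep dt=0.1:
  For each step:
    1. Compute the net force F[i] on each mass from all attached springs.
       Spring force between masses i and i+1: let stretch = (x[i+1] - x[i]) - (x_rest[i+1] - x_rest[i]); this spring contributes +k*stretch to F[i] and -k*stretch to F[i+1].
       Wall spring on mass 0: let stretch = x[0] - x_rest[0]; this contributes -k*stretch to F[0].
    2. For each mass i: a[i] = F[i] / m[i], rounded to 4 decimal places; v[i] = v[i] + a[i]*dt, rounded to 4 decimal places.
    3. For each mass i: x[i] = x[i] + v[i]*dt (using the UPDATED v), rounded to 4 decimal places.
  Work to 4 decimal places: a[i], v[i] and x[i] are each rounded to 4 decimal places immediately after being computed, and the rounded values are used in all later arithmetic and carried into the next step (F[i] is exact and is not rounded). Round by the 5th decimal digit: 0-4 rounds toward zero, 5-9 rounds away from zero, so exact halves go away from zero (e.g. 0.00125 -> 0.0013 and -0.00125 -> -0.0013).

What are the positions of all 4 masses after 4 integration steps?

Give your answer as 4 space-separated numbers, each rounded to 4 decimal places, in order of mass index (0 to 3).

Step 0: x=[7.0000 11.0000 17.0000 21.0000] v=[0.0000 0.0000 0.0000 1.0000]
Step 1: x=[6.8800 11.0800 16.9200 21.1400] v=[-1.2000 0.8000 -0.8000 1.4000]
Step 2: x=[6.6528 11.2256 16.7752 21.3112] v=[-2.2720 1.4560 -1.4480 1.7120]
Step 3: x=[6.3424 11.4103 16.5899 21.5010] v=[-3.1040 1.8467 -1.8534 1.8976]
Step 4: x=[5.9810 11.5994 16.3938 21.6943] v=[-3.6138 1.8914 -1.9608 1.9332]

Answer: 5.9810 11.5994 16.3938 21.6943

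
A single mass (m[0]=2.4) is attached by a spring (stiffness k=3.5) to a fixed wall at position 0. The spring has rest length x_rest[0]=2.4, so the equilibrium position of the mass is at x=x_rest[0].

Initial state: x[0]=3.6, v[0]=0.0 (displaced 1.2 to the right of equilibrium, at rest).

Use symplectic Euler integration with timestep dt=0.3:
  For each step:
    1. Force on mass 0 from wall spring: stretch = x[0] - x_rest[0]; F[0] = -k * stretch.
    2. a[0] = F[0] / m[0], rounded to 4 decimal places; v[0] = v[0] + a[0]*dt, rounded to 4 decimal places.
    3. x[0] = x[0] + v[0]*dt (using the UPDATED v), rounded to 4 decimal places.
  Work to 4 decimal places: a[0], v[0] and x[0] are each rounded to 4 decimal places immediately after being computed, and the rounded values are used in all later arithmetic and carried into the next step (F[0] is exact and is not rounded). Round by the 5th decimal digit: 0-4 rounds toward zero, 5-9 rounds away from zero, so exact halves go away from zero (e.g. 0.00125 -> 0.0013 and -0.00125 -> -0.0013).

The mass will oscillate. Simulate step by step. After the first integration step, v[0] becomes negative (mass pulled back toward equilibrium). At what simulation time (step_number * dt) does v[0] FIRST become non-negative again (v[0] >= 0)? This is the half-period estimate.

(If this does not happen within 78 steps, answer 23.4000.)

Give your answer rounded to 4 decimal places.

Answer: 2.7000

Derivation:
Step 0: x=[3.6000] v=[0.0000]
Step 1: x=[3.4425] v=[-0.5250]
Step 2: x=[3.1482] v=[-0.9811]
Step 3: x=[2.7557] v=[-1.3084]
Step 4: x=[2.3165] v=[-1.4640]
Step 5: x=[1.8883] v=[-1.4275]
Step 6: x=[1.5272] v=[-1.2036]
Step 7: x=[1.2807] v=[-0.8218]
Step 8: x=[1.1811] v=[-0.3321]
Step 9: x=[1.2415] v=[0.2012]
First v>=0 after going negative at step 9, time=2.7000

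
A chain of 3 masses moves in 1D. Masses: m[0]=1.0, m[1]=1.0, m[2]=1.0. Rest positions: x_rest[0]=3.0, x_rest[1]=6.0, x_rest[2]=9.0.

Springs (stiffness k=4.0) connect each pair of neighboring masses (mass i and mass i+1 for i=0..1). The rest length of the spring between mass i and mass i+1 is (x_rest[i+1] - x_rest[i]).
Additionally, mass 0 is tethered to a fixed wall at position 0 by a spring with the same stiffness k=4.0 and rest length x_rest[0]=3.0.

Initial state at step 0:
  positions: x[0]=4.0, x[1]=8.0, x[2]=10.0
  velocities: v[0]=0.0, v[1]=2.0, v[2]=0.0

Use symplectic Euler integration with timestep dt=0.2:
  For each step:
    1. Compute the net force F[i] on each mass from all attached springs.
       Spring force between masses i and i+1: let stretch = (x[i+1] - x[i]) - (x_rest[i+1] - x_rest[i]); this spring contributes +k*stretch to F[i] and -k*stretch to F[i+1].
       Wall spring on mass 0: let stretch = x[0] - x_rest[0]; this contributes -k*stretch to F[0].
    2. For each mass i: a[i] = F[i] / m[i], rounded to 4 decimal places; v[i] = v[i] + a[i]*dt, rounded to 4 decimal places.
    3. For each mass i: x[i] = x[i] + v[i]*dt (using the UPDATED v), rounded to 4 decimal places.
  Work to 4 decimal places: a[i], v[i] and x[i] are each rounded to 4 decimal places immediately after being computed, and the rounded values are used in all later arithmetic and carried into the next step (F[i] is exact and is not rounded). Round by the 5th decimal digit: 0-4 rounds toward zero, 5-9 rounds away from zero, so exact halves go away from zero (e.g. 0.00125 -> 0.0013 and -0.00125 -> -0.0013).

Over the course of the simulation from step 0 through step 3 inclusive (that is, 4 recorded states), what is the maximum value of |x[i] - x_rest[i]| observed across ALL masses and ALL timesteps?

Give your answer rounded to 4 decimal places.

Step 0: x=[4.0000 8.0000 10.0000] v=[0.0000 2.0000 0.0000]
Step 1: x=[4.0000 8.0800 10.1600] v=[0.0000 0.4000 0.8000]
Step 2: x=[4.0128 7.8400 10.4672] v=[0.0640 -1.2000 1.5360]
Step 3: x=[3.9959 7.4080 10.8340] v=[-0.0845 -2.1600 1.8342]
Max displacement = 2.0800

Answer: 2.0800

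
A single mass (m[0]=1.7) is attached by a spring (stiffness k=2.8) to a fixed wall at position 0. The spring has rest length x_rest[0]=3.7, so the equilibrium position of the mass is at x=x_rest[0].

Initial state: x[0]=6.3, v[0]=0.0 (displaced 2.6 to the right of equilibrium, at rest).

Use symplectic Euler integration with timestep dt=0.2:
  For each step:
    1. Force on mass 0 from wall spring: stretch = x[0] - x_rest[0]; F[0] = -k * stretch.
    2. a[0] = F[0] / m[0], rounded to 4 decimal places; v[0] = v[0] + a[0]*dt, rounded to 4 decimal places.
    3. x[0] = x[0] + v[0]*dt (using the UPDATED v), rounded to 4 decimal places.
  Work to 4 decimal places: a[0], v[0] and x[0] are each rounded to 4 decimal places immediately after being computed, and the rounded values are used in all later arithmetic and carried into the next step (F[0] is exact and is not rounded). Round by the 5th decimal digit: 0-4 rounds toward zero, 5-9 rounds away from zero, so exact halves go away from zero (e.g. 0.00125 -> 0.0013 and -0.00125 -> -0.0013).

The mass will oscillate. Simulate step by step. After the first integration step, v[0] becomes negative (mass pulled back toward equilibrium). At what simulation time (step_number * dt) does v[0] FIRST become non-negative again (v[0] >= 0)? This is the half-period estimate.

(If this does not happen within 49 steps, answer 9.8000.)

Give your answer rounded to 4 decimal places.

Answer: 2.6000

Derivation:
Step 0: x=[6.3000] v=[0.0000]
Step 1: x=[6.1287] v=[-0.8565]
Step 2: x=[5.7974] v=[-1.6565]
Step 3: x=[5.3279] v=[-2.3474]
Step 4: x=[4.7512] v=[-2.8836]
Step 5: x=[4.1052] v=[-3.2299]
Step 6: x=[3.4325] v=[-3.3634]
Step 7: x=[2.7774] v=[-3.2753]
Step 8: x=[2.1831] v=[-2.9714]
Step 9: x=[1.6888] v=[-2.4717]
Step 10: x=[1.3270] v=[-1.8092]
Step 11: x=[1.1215] v=[-1.0275]
Step 12: x=[1.0859] v=[-0.1781]
Step 13: x=[1.2225] v=[0.6830]
First v>=0 after going negative at step 13, time=2.6000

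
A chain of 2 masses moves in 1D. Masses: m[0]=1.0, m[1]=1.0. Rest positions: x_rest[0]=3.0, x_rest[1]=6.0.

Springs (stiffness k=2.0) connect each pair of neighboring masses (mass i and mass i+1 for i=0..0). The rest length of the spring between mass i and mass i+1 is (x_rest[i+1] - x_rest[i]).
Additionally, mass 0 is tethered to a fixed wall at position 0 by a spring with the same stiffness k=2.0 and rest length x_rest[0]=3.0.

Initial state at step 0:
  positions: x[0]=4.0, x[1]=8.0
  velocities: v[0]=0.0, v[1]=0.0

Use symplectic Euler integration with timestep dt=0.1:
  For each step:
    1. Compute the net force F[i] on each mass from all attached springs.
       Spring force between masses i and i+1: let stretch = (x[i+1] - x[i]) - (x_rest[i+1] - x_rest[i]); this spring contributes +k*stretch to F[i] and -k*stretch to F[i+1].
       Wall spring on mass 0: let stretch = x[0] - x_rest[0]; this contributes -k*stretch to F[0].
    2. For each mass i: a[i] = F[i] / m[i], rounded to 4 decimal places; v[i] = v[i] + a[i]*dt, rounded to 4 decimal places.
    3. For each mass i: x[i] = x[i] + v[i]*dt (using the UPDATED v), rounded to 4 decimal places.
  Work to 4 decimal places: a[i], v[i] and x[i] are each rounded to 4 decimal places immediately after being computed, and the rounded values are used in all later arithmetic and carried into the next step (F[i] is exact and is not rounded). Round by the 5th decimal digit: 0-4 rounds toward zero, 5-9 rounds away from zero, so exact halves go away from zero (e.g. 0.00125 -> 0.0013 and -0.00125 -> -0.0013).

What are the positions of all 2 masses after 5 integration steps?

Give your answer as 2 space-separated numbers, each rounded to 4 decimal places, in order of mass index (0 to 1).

Answer: 3.9866 7.7136

Derivation:
Step 0: x=[4.0000 8.0000] v=[0.0000 0.0000]
Step 1: x=[4.0000 7.9800] v=[0.0000 -0.2000]
Step 2: x=[3.9996 7.9404] v=[-0.0040 -0.3960]
Step 3: x=[3.9980 7.8820] v=[-0.0158 -0.5842]
Step 4: x=[3.9941 7.8059] v=[-0.0386 -0.7610]
Step 5: x=[3.9866 7.7136] v=[-0.0751 -0.9234]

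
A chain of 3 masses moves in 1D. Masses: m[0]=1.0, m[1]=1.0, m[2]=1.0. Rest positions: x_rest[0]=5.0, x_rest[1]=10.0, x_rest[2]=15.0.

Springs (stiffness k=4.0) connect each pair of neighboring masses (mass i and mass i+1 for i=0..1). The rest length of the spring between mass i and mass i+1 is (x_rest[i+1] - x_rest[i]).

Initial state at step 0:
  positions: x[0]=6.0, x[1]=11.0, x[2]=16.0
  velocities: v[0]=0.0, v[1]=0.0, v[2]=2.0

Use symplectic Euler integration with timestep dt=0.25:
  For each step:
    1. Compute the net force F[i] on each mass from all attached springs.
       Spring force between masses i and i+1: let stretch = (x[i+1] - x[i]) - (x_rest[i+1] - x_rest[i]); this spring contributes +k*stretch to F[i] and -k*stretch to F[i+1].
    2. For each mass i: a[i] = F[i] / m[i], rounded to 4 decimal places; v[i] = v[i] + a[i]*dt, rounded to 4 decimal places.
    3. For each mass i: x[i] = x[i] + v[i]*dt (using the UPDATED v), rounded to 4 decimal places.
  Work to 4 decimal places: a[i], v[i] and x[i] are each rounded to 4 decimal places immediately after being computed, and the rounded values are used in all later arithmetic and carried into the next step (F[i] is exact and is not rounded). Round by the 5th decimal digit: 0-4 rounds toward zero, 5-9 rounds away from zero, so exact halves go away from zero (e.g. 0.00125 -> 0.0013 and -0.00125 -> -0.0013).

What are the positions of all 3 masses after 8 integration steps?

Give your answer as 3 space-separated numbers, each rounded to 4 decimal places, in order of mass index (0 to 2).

Step 0: x=[6.0000 11.0000 16.0000] v=[0.0000 0.0000 2.0000]
Step 1: x=[6.0000 11.0000 16.5000] v=[0.0000 0.0000 2.0000]
Step 2: x=[6.0000 11.1250 16.8750] v=[0.0000 0.5000 1.5000]
Step 3: x=[6.0313 11.4063 17.0625] v=[0.1250 1.1250 0.7500]
Step 4: x=[6.1563 11.7579 17.0860] v=[0.5000 1.4062 0.0938]
Step 5: x=[6.4317 12.0411 17.0274] v=[1.1016 1.1327 -0.2343]
Step 6: x=[6.8595 12.1685 16.9723] v=[1.7110 0.5096 -0.2206]
Step 7: x=[7.3645 12.1696 16.9662] v=[2.0200 0.0044 -0.0244]
Step 8: x=[7.8208 12.1686 17.0110] v=[1.8251 -0.0041 0.1790]

Answer: 7.8208 12.1686 17.0110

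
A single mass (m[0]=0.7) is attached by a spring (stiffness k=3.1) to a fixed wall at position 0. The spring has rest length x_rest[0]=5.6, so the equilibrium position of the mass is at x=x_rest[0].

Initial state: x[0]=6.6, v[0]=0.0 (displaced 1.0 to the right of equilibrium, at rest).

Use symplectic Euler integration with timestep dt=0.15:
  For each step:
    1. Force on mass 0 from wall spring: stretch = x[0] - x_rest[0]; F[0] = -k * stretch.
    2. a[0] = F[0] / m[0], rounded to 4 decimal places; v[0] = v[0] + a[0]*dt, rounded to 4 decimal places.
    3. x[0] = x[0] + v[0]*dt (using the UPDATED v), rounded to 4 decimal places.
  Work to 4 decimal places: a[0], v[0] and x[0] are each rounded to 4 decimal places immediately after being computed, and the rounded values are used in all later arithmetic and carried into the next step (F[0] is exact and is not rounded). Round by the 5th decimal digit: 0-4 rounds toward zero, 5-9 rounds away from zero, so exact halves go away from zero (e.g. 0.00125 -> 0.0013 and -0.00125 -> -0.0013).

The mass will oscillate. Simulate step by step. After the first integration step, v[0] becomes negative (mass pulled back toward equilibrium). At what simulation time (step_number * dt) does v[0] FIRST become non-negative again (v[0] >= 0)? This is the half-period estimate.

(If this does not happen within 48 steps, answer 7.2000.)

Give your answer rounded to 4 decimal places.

Step 0: x=[6.6000] v=[0.0000]
Step 1: x=[6.5004] v=[-0.6643]
Step 2: x=[6.3110] v=[-1.2624]
Step 3: x=[6.0508] v=[-1.7347]
Step 4: x=[5.7457] v=[-2.0342]
Step 5: x=[5.4261] v=[-2.1310]
Step 6: x=[5.1238] v=[-2.0155]
Step 7: x=[4.8689] v=[-1.6992]
Step 8: x=[4.6869] v=[-1.2135]
Step 9: x=[4.5959] v=[-0.6069]
Step 10: x=[4.6049] v=[0.0601]
First v>=0 after going negative at step 10, time=1.5000

Answer: 1.5000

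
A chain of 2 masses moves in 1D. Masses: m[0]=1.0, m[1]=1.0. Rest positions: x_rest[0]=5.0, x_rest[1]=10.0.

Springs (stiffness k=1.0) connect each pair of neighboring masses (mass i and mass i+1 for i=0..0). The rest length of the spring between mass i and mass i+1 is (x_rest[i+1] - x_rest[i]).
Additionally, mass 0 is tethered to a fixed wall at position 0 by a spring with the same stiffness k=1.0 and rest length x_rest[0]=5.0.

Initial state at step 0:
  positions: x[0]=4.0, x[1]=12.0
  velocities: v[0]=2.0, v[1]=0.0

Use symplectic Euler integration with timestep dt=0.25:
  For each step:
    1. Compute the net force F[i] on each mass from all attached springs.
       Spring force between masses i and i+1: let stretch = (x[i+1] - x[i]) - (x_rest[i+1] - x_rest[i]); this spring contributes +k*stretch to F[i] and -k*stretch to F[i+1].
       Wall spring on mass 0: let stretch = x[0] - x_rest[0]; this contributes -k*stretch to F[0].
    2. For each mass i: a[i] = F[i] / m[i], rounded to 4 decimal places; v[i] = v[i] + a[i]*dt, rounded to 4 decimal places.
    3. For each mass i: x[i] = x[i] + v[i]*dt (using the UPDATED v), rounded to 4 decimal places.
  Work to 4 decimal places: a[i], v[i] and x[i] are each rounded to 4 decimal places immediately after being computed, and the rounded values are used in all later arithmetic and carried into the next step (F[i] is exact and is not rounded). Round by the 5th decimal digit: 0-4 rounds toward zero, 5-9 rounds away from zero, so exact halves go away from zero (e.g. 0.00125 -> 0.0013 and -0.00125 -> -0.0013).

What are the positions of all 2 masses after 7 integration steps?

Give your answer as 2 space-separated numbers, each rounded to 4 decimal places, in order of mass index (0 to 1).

Answer: 7.9475 10.5038

Derivation:
Step 0: x=[4.0000 12.0000] v=[2.0000 0.0000]
Step 1: x=[4.7500 11.8125] v=[3.0000 -0.7500]
Step 2: x=[5.6445 11.4961] v=[3.5781 -1.2656]
Step 3: x=[6.5520 11.1265] v=[3.6299 -1.4785]
Step 4: x=[7.3359 10.7835] v=[3.1355 -1.3721]
Step 5: x=[7.8768 10.5375] v=[2.1634 -0.9840]
Step 6: x=[8.0917 10.4377] v=[0.8594 -0.3992]
Step 7: x=[7.9475 10.5038] v=[-0.5770 0.2643]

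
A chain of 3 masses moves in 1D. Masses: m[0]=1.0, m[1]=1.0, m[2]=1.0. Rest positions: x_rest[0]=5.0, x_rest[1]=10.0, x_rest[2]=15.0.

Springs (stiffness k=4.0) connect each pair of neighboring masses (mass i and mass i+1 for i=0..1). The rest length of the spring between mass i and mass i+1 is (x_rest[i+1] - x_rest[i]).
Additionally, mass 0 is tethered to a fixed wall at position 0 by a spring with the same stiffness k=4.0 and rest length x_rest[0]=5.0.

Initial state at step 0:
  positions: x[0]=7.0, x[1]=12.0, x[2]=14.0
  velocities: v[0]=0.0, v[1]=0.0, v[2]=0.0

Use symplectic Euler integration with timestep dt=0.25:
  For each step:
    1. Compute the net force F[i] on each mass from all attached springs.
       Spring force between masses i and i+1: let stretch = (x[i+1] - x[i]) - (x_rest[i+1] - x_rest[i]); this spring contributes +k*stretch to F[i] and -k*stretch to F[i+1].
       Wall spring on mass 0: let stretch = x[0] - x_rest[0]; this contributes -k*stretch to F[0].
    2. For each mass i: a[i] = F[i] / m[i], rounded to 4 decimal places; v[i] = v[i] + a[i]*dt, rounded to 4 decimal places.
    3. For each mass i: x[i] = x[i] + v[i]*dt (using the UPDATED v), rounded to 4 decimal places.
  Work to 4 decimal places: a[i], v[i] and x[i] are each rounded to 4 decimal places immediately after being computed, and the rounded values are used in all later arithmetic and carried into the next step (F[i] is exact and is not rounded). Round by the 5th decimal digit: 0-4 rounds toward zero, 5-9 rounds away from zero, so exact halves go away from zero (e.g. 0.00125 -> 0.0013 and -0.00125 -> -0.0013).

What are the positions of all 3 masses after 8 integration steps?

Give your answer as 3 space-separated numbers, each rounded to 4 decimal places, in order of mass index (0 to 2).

Step 0: x=[7.0000 12.0000 14.0000] v=[0.0000 0.0000 0.0000]
Step 1: x=[6.5000 11.2500 14.7500] v=[-2.0000 -3.0000 3.0000]
Step 2: x=[5.5625 10.1875 15.8750] v=[-3.7500 -4.2500 4.5000]
Step 3: x=[4.3906 9.3906 16.8281] v=[-4.6875 -3.1875 3.8125]
Step 4: x=[3.3711 9.2031 17.1719] v=[-4.0781 -0.7500 1.3750]
Step 5: x=[2.9668 9.5498 16.7735] v=[-1.6172 1.3868 -1.5938]
Step 6: x=[3.4666 10.0567 15.8191] v=[1.9990 2.0275 -3.8175]
Step 7: x=[4.7472 10.3567 14.6741] v=[5.1225 1.1998 -4.5799]
Step 8: x=[6.2434 10.3336 13.6998] v=[5.9848 -0.0923 -3.8973]

Answer: 6.2434 10.3336 13.6998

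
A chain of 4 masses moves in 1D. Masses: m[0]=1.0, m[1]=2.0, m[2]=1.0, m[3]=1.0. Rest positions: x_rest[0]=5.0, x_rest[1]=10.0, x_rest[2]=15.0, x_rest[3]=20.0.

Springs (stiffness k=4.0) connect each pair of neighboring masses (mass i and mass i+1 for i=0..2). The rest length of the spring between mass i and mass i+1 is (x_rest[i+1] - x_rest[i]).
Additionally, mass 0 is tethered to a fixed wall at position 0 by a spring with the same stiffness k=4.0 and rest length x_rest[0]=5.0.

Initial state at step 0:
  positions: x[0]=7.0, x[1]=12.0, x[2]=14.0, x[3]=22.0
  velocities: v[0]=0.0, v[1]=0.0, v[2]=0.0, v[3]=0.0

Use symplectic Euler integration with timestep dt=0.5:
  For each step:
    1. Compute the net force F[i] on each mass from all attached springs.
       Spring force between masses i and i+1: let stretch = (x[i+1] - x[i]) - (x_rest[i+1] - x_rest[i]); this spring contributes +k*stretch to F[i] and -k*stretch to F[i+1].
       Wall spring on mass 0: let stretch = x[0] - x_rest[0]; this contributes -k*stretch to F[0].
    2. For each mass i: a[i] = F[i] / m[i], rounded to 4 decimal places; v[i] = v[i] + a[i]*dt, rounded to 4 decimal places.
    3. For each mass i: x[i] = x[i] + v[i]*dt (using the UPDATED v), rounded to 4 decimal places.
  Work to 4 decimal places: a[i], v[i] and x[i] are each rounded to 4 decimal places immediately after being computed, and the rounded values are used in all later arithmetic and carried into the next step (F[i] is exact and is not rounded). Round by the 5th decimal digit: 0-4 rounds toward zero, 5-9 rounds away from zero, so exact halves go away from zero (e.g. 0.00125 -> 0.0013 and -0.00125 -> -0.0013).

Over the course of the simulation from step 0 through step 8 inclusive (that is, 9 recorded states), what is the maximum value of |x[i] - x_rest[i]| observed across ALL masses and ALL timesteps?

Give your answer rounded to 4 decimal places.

Answer: 5.0000

Derivation:
Step 0: x=[7.0000 12.0000 14.0000 22.0000] v=[0.0000 0.0000 0.0000 0.0000]
Step 1: x=[5.0000 10.5000 20.0000 19.0000] v=[-4.0000 -3.0000 12.0000 -6.0000]
Step 2: x=[3.5000 11.0000 15.5000 22.0000] v=[-3.0000 1.0000 -9.0000 6.0000]
Step 3: x=[6.0000 10.0000 13.0000 23.5000] v=[5.0000 -2.0000 -5.0000 3.0000]
Step 4: x=[6.5000 8.5000 18.0000 19.5000] v=[1.0000 -3.0000 10.0000 -8.0000]
Step 5: x=[2.5000 10.7500 15.0000 19.0000] v=[-8.0000 4.5000 -6.0000 -1.0000]
Step 6: x=[4.2500 11.0000 11.7500 19.5000] v=[3.5000 0.5000 -6.5000 1.0000]
Step 7: x=[8.5000 8.2500 15.5000 17.2500] v=[8.5000 -5.5000 7.5000 -4.5000]
Step 8: x=[4.0000 9.2500 13.7500 18.2500] v=[-9.0000 2.0000 -3.5000 2.0000]
Max displacement = 5.0000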